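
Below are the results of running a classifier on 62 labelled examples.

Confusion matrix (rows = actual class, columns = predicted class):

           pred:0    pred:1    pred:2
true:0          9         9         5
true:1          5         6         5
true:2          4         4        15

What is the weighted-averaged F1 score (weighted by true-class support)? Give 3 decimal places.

0.483

Per-class F1 score (2·TP/(2·TP+FP+FN)):
  0: TP=9, FP=5+4=9, FN=9+5=14 → 18/41 = 0.4390
  1: TP=6, FP=9+4=13, FN=5+5=10 → 12/35 = 0.3429
  2: TP=15, FP=5+5=10, FN=4+4=8 → 30/48 = 0.6250
Weighted-F1 score = Σ (supportᵢ/N)·F1 scoreᵢ with N=62: (23/62)·0.4390 + (16/62)·0.3429 + (23/62)·0.6250 = 0.483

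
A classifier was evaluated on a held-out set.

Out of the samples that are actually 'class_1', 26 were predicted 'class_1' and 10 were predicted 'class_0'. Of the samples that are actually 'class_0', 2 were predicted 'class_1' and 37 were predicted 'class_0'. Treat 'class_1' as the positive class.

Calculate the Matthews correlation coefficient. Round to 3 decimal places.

0.693

MCC = (TP·TN − FP·FN) / √((TP+FP)(TP+FN)(TN+FP)(TN+FN))
Numerator = 26·37 − 2·10 = 942
Denominator = √(28·36·39·47) = √1847664 = 1359.2880
MCC = 942 / 1359.2880 = 0.693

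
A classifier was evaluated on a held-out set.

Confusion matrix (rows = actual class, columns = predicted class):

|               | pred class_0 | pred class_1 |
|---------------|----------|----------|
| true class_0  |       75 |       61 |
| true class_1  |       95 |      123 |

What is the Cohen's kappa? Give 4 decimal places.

0.1105

Observed agreement pₒ = trace/N = 198/354 = 0.55932
Expected agreement pₑ = Σ (rowᵢ·colᵢ)/N² = (136·170 + 218·184)/354² = 0.50458
κ = (pₒ − pₑ)/(1 − pₑ) = (0.55932 − 0.50458)/(1 − 0.50458) = 0.1105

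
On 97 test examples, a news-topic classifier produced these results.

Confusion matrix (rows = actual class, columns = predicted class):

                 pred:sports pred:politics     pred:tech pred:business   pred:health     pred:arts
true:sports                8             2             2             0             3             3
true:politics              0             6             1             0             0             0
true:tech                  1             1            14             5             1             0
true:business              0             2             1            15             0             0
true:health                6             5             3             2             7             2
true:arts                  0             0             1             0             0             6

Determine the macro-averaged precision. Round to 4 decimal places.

Per-class precision (TP/(TP+FP)):
  sports: TP=8, FP=0+1+0+6+0=7 → 8/15 = 0.53333
  politics: TP=6, FP=2+1+2+5+0=10 → 6/16 = 0.37500
  tech: TP=14, FP=2+1+1+3+1=8 → 14/22 = 0.63636
  business: TP=15, FP=0+0+5+2+0=7 → 15/22 = 0.68182
  health: TP=7, FP=3+0+1+0+0=4 → 7/11 = 0.63636
  arts: TP=6, FP=3+0+0+0+2=5 → 6/11 = 0.54545
Macro-precision = mean = (0.53333 + 0.37500 + 0.63636 + 0.68182 + 0.63636 + 0.54545) / 6 = 0.5681

0.5681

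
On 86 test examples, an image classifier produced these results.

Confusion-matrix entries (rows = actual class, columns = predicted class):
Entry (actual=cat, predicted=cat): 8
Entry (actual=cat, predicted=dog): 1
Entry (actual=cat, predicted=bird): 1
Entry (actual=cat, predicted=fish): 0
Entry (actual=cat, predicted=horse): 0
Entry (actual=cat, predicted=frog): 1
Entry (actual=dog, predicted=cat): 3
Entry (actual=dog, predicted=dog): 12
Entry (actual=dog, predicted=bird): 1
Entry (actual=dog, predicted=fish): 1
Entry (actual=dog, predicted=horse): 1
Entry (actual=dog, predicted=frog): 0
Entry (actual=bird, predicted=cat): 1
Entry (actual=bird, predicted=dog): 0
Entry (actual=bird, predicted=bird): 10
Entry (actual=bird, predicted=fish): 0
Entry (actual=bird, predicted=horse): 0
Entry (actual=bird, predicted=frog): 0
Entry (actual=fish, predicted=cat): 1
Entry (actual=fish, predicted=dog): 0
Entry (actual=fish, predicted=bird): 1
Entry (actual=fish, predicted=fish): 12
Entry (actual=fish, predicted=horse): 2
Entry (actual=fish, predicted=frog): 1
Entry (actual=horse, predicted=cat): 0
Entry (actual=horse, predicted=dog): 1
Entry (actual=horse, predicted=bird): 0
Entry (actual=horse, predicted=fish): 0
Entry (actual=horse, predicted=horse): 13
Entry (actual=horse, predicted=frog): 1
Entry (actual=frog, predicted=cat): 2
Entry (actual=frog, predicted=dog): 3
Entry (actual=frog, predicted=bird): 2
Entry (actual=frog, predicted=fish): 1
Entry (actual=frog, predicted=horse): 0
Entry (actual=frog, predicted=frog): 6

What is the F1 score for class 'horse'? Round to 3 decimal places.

0.839

Take TP from the diagonal, FP from the rest of the 'horse' prediction marginal, FN from the rest of the 'horse' actual marginal.
F1 score = 2·TP/(2·TP+FP+FN).
horse: TP=13, FP=0+1+0+2+0=3, FN=0+1+0+0+1=2 → 26/31 = 0.8387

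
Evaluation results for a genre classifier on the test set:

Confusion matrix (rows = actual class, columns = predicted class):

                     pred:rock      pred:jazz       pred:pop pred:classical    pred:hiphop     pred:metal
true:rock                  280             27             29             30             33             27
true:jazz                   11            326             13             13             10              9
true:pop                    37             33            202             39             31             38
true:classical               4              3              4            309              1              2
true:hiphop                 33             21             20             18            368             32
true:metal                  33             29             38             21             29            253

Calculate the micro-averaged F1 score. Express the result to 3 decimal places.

0.722

Micro-averaging pools counts across classes: ΣTP=1738, ΣFP=668, ΣFN=668.
Micro-F1 score = 2·TP/(2·TP+FP+FN) on pooled counts = 0.722 (equals overall accuracy in single-label multiclass).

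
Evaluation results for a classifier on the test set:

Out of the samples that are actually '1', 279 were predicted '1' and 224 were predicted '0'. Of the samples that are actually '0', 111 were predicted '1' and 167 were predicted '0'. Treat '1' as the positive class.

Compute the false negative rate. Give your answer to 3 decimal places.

FNR = FN/(FN+TP) = 224/(224+279) = 0.445

0.445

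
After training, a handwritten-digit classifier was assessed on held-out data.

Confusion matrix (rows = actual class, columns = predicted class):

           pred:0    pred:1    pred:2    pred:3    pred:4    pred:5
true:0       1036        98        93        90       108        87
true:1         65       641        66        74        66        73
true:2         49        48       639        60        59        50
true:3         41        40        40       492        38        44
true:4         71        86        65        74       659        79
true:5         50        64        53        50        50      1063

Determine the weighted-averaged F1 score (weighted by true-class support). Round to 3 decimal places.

0.702

Per-class F1 score (2·TP/(2·TP+FP+FN)):
  0: TP=1036, FP=65+49+41+71+50=276, FN=98+93+90+108+87=476 → 2072/2824 = 0.7337
  1: TP=641, FP=98+48+40+86+64=336, FN=65+66+74+66+73=344 → 1282/1962 = 0.6534
  2: TP=639, FP=93+66+40+65+53=317, FN=49+48+60+59+50=266 → 1278/1861 = 0.6867
  3: TP=492, FP=90+74+60+74+50=348, FN=41+40+40+38+44=203 → 984/1535 = 0.6410
  4: TP=659, FP=108+66+59+38+50=321, FN=71+86+65+74+79=375 → 1318/2014 = 0.6544
  5: TP=1063, FP=87+73+50+44+79=333, FN=50+64+53+50+50=267 → 2126/2726 = 0.7799
Weighted-F1 score = Σ (supportᵢ/N)·F1 scoreᵢ with N=6461: (1512/6461)·0.7337 + (985/6461)·0.6534 + (905/6461)·0.6867 + (695/6461)·0.6410 + (1034/6461)·0.6544 + (1330/6461)·0.7799 = 0.702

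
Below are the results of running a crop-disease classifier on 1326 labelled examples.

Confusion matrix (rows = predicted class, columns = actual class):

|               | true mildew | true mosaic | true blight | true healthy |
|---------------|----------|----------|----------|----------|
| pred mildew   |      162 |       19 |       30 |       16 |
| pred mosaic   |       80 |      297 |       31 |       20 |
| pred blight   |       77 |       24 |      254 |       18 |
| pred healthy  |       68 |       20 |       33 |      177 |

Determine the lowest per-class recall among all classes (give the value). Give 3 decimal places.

0.419

Per-class recall (TP/(TP+FN)):
  mildew: TP=162, FN=80+77+68=225 → 162/387 = 0.4186
  mosaic: TP=297, FN=19+24+20=63 → 297/360 = 0.8250
  blight: TP=254, FN=30+31+33=94 → 254/348 = 0.7299
  healthy: TP=177, FN=16+20+18=54 → 177/231 = 0.7662
Lowest is class 'mildew' with recall = 0.419.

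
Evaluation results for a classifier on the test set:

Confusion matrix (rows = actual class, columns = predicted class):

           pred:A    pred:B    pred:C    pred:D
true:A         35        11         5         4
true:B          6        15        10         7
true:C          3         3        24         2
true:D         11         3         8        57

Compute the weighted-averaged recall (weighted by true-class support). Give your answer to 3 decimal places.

0.642

Per-class recall (TP/(TP+FN)):
  A: TP=35, FN=11+5+4=20 → 35/55 = 0.6364
  B: TP=15, FN=6+10+7=23 → 15/38 = 0.3947
  C: TP=24, FN=3+3+2=8 → 24/32 = 0.7500
  D: TP=57, FN=11+3+8=22 → 57/79 = 0.7215
Weighted-recall = Σ (supportᵢ/N)·recallᵢ with N=204: (55/204)·0.6364 + (38/204)·0.3947 + (32/204)·0.7500 + (79/204)·0.7215 = 0.642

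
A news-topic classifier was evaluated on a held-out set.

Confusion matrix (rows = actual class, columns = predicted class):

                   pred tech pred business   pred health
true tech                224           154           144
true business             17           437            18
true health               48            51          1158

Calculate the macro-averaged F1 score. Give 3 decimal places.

Per-class F1 score (2·TP/(2·TP+FP+FN)):
  tech: TP=224, FP=17+48=65, FN=154+144=298 → 448/811 = 0.5524
  business: TP=437, FP=154+51=205, FN=17+18=35 → 874/1114 = 0.7846
  health: TP=1158, FP=144+18=162, FN=48+51=99 → 2316/2577 = 0.8987
Macro-F1 score = mean = (0.5524 + 0.7846 + 0.8987) / 3 = 0.745

0.745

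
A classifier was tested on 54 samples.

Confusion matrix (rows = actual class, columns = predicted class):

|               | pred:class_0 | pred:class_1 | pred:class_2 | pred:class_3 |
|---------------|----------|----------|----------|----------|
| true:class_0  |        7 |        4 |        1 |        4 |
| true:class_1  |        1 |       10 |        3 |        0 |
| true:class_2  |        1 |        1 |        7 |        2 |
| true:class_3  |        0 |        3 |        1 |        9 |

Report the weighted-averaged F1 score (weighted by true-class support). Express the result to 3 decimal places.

Per-class F1 score (2·TP/(2·TP+FP+FN)):
  class_0: TP=7, FP=1+1+0=2, FN=4+1+4=9 → 14/25 = 0.5600
  class_1: TP=10, FP=4+1+3=8, FN=1+3+0=4 → 20/32 = 0.6250
  class_2: TP=7, FP=1+3+1=5, FN=1+1+2=4 → 14/23 = 0.6087
  class_3: TP=9, FP=4+0+2=6, FN=0+3+1=4 → 18/28 = 0.6429
Weighted-F1 score = Σ (supportᵢ/N)·F1 scoreᵢ with N=54: (16/54)·0.5600 + (14/54)·0.6250 + (11/54)·0.6087 + (13/54)·0.6429 = 0.607

0.607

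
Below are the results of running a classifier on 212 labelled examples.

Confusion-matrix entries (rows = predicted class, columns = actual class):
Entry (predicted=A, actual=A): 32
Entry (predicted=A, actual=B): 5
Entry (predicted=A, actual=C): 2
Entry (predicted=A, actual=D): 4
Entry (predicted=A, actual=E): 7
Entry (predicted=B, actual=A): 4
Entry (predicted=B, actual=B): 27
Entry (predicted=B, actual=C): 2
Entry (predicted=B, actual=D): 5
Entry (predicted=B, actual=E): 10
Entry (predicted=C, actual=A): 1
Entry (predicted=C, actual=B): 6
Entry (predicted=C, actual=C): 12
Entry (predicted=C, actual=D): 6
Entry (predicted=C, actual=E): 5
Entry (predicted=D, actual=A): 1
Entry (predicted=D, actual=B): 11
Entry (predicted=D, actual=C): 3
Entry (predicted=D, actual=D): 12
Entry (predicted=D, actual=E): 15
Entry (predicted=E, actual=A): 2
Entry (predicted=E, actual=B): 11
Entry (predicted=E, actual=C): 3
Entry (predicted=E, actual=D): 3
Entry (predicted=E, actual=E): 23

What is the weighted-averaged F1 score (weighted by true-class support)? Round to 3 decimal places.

Per-class F1 score (2·TP/(2·TP+FP+FN)):
  A: TP=32, FP=5+2+4+7=18, FN=4+1+1+2=8 → 64/90 = 0.7111
  B: TP=27, FP=4+2+5+10=21, FN=5+6+11+11=33 → 54/108 = 0.5000
  C: TP=12, FP=1+6+6+5=18, FN=2+2+3+3=10 → 24/52 = 0.4615
  D: TP=12, FP=1+11+3+15=30, FN=4+5+6+3=18 → 24/72 = 0.3333
  E: TP=23, FP=2+11+3+3=19, FN=7+10+5+15=37 → 46/102 = 0.4510
Weighted-F1 score = Σ (supportᵢ/N)·F1 scoreᵢ with N=212: (40/212)·0.7111 + (60/212)·0.5000 + (22/212)·0.4615 + (30/212)·0.3333 + (60/212)·0.4510 = 0.498

0.498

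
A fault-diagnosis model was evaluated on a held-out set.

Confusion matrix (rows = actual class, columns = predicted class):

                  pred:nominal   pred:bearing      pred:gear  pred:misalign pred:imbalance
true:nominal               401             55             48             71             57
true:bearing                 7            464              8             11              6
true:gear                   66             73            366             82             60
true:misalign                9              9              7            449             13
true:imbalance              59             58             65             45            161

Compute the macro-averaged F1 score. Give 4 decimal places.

Per-class F1 score (2·TP/(2·TP+FP+FN)):
  nominal: TP=401, FP=7+66+9+59=141, FN=55+48+71+57=231 → 802/1174 = 0.68313
  bearing: TP=464, FP=55+73+9+58=195, FN=7+8+11+6=32 → 928/1155 = 0.80346
  gear: TP=366, FP=48+8+7+65=128, FN=66+73+82+60=281 → 732/1141 = 0.64154
  misalign: TP=449, FP=71+11+82+45=209, FN=9+9+7+13=38 → 898/1145 = 0.78428
  imbalance: TP=161, FP=57+6+60+13=136, FN=59+58+65+45=227 → 322/685 = 0.47007
Macro-F1 score = mean = (0.68313 + 0.80346 + 0.64154 + 0.78428 + 0.47007) / 5 = 0.6765

0.6765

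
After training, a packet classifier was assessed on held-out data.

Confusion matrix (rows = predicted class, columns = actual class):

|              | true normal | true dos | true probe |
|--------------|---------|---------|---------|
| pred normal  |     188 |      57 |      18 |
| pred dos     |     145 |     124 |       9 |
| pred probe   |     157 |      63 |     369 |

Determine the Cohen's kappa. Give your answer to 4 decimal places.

0.4009

Observed agreement pₒ = trace/N = 681/1130 = 0.60265
Expected agreement pₑ = Σ (rowᵢ·colᵢ)/N² = (490·263 + 244·278 + 396·589)/1130² = 0.33671
κ = (pₒ − pₑ)/(1 − pₑ) = (0.60265 − 0.33671)/(1 − 0.33671) = 0.4009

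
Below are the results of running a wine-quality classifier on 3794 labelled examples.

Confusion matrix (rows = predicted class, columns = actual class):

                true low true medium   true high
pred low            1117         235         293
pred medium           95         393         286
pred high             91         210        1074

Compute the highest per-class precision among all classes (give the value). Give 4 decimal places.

0.7811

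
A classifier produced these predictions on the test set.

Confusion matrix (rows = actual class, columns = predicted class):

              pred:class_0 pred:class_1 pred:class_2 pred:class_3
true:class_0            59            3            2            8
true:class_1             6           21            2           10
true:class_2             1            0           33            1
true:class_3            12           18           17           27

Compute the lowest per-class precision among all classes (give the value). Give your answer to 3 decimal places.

0.500

Per-class precision (TP/(TP+FP)):
  class_0: TP=59, FP=6+1+12=19 → 59/78 = 0.7564
  class_1: TP=21, FP=3+0+18=21 → 21/42 = 0.5000
  class_2: TP=33, FP=2+2+17=21 → 33/54 = 0.6111
  class_3: TP=27, FP=8+10+1=19 → 27/46 = 0.5870
Lowest is class 'class_1' with precision = 0.500.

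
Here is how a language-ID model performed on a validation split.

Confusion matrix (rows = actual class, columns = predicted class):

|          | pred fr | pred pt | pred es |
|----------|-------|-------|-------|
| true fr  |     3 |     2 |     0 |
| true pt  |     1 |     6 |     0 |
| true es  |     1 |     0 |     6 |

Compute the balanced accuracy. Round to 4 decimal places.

0.7714

Balanced accuracy = mean of per-class recall.
  fr: recall = 3/5 = 0.60000
  pt: recall = 6/7 = 0.85714
  es: recall = 6/7 = 0.85714
Mean = (0.60000 + 0.85714 + 0.85714) / 3 = 0.7714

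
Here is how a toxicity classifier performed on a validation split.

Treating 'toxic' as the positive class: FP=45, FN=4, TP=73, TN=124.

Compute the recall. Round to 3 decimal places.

0.948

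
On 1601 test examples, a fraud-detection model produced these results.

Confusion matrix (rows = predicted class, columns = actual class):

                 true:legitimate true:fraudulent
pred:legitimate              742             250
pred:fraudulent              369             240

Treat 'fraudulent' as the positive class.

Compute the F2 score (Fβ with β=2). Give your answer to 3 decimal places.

0.467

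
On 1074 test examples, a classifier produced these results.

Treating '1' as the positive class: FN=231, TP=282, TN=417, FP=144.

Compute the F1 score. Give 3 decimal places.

0.601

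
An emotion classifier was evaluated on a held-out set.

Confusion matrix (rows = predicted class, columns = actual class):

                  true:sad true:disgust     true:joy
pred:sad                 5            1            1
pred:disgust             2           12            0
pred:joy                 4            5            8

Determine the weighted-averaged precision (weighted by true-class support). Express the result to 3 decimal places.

0.724

Per-class precision (TP/(TP+FP)):
  sad: TP=5, FP=1+1=2 → 5/7 = 0.7143
  disgust: TP=12, FP=2+0=2 → 12/14 = 0.8571
  joy: TP=8, FP=4+5=9 → 8/17 = 0.4706
Weighted-precision = Σ (supportᵢ/N)·precisionᵢ with N=38: (11/38)·0.7143 + (18/38)·0.8571 + (9/38)·0.4706 = 0.724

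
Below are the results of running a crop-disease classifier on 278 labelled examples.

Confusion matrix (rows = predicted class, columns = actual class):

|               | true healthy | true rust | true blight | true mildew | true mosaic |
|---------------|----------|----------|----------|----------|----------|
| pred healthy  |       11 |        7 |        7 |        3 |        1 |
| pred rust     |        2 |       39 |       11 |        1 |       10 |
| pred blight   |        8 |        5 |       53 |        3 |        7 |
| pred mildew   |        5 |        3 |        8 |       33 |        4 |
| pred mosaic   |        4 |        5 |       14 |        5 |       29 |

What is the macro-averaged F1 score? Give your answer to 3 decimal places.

0.570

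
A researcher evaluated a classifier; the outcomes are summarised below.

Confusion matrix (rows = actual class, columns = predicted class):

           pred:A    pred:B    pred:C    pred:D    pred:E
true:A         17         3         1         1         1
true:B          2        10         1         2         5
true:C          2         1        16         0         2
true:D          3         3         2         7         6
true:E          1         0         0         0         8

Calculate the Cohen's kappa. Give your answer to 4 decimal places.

0.5229

Observed agreement pₒ = trace/N = 58/94 = 0.61702
Expected agreement pₑ = Σ (rowᵢ·colᵢ)/N² = (23·25 + 20·17 + 21·20 + 21·10 + 9·22)/94² = 0.19726
κ = (pₒ − pₑ)/(1 − pₑ) = (0.61702 − 0.19726)/(1 − 0.19726) = 0.5229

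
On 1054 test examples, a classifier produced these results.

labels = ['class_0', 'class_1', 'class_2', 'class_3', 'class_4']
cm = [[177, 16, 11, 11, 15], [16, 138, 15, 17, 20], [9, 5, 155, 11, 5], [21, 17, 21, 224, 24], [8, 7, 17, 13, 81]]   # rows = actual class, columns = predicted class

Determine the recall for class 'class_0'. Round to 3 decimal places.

0.770

recall = TP/(TP+FN).
class_0: TP=177, FN=16+11+11+15=53 → 177/230 = 0.7696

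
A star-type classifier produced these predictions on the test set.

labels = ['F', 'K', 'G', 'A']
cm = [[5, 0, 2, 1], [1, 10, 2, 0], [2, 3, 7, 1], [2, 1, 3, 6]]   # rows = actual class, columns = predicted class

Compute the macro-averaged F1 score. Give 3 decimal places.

Per-class F1 score (2·TP/(2·TP+FP+FN)):
  F: TP=5, FP=1+2+2=5, FN=0+2+1=3 → 10/18 = 0.5556
  K: TP=10, FP=0+3+1=4, FN=1+2+0=3 → 20/27 = 0.7407
  G: TP=7, FP=2+2+3=7, FN=2+3+1=6 → 14/27 = 0.5185
  A: TP=6, FP=1+0+1=2, FN=2+1+3=6 → 12/20 = 0.6000
Macro-F1 score = mean = (0.5556 + 0.7407 + 0.5185 + 0.6000) / 4 = 0.604

0.604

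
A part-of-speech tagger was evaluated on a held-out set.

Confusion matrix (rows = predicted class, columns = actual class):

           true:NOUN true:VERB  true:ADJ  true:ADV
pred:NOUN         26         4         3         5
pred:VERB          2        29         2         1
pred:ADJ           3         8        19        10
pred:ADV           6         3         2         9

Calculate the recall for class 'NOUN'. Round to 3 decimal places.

0.703

recall = TP/(TP+FN).
NOUN: TP=26, FN=2+3+6=11 → 26/37 = 0.7027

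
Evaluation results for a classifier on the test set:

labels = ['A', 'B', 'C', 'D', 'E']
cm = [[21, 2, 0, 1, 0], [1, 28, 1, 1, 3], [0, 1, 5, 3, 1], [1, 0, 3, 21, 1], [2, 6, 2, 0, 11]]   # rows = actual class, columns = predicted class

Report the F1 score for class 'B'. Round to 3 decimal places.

0.789

One-vs-rest for 'B': TP = diagonal; FP = other classes predicted 'B'; FN = 'B' predicted as other.
F1 score = 2·TP/(2·TP+FP+FN).
B: TP=28, FP=2+1+0+6=9, FN=1+1+1+3=6 → 56/71 = 0.7887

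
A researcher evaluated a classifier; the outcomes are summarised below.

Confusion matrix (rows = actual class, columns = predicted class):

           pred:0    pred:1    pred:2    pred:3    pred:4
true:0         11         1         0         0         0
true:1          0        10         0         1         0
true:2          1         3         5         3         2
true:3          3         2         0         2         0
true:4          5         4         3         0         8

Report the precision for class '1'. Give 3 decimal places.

Take TP from the diagonal, FP from the rest of the '1' prediction marginal, FN from the rest of the '1' actual marginal.
precision = TP/(TP+FP).
1: TP=10, FP=1+3+2+4=10 → 10/20 = 0.5000

0.500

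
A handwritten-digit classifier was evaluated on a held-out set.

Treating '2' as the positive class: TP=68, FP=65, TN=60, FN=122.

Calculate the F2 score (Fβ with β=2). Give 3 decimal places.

Fβ = (1+β²)·TP / ((1+β²)·TP + β²·FN + FP), with β²=4
= 5·68 / (5·68 + 4·122 + 65) = 0.381

0.381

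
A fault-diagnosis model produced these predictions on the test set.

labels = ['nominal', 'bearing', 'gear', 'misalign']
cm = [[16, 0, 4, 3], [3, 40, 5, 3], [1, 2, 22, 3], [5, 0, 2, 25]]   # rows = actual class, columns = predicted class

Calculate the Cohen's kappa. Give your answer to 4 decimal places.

0.6859

Observed agreement pₒ = trace/N = 103/134 = 0.76866
Expected agreement pₑ = Σ (rowᵢ·colᵢ)/N² = (23·25 + 51·42 + 28·33 + 32·34)/134² = 0.26337
κ = (pₒ − pₑ)/(1 − pₑ) = (0.76866 − 0.26337)/(1 − 0.26337) = 0.6859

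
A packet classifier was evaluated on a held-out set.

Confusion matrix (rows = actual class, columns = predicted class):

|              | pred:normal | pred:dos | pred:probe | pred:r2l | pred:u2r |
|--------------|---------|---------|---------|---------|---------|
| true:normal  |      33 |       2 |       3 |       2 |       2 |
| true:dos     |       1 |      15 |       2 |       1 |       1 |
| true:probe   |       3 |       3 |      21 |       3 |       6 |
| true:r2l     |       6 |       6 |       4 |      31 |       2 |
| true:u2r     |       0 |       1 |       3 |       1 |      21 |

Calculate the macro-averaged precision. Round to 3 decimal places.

Per-class precision (TP/(TP+FP)):
  normal: TP=33, FP=1+3+6+0=10 → 33/43 = 0.7674
  dos: TP=15, FP=2+3+6+1=12 → 15/27 = 0.5556
  probe: TP=21, FP=3+2+4+3=12 → 21/33 = 0.6364
  r2l: TP=31, FP=2+1+3+1=7 → 31/38 = 0.8158
  u2r: TP=21, FP=2+1+6+2=11 → 21/32 = 0.6563
Macro-precision = mean = (0.7674 + 0.5556 + 0.6364 + 0.8158 + 0.6563) / 5 = 0.686

0.686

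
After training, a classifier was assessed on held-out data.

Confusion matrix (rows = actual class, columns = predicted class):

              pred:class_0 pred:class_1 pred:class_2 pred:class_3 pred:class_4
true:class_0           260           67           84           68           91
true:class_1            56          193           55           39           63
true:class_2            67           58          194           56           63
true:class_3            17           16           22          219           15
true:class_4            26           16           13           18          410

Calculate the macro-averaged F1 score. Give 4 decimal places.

Per-class F1 score (2·TP/(2·TP+FP+FN)):
  class_0: TP=260, FP=56+67+17+26=166, FN=67+84+68+91=310 → 520/996 = 0.52209
  class_1: TP=193, FP=67+58+16+16=157, FN=56+55+39+63=213 → 386/756 = 0.51058
  class_2: TP=194, FP=84+55+22+13=174, FN=67+58+56+63=244 → 388/806 = 0.48139
  class_3: TP=219, FP=68+39+56+18=181, FN=17+16+22+15=70 → 438/689 = 0.63570
  class_4: TP=410, FP=91+63+63+15=232, FN=26+16+13+18=73 → 820/1125 = 0.72889
Macro-F1 score = mean = (0.52209 + 0.51058 + 0.48139 + 0.63570 + 0.72889) / 5 = 0.5757

0.5757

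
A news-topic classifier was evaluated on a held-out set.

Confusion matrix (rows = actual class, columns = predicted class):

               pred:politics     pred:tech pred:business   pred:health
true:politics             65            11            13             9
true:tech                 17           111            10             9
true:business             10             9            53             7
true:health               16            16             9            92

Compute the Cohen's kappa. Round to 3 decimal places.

Observed agreement pₒ = trace/N = 321/457 = 0.7024
Expected agreement pₑ = Σ (rowᵢ·colᵢ)/N² = (98·108 + 147·147 + 79·85 + 133·117)/457² = 0.2608
κ = (pₒ − pₑ)/(1 − pₑ) = (0.7024 − 0.2608)/(1 − 0.2608) = 0.597

0.597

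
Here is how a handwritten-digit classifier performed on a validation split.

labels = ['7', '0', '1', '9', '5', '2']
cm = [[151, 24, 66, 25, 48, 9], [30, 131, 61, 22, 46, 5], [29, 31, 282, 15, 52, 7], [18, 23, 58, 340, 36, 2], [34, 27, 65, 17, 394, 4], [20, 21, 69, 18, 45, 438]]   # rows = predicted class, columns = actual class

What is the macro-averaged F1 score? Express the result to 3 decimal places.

Per-class F1 score (2·TP/(2·TP+FP+FN)):
  7: TP=151, FP=24+66+25+48+9=172, FN=30+29+18+34+20=131 → 302/605 = 0.4992
  0: TP=131, FP=30+61+22+46+5=164, FN=24+31+23+27+21=126 → 262/552 = 0.4746
  1: TP=282, FP=29+31+15+52+7=134, FN=66+61+58+65+69=319 → 564/1017 = 0.5546
  9: TP=340, FP=18+23+58+36+2=137, FN=25+22+15+17+18=97 → 680/914 = 0.7440
  5: TP=394, FP=34+27+65+17+4=147, FN=48+46+52+36+45=227 → 788/1162 = 0.6781
  2: TP=438, FP=20+21+69+18+45=173, FN=9+5+7+2+4=27 → 876/1076 = 0.8141
Macro-F1 score = mean = (0.4992 + 0.4746 + 0.5546 + 0.7440 + 0.6781 + 0.8141) / 6 = 0.627

0.627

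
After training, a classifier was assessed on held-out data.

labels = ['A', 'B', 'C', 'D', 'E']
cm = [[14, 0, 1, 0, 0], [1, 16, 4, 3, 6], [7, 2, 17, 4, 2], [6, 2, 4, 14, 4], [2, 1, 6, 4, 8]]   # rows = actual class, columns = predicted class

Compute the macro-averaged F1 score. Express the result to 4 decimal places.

Per-class F1 score (2·TP/(2·TP+FP+FN)):
  A: TP=14, FP=1+7+6+2=16, FN=0+1+0+0=1 → 28/45 = 0.62222
  B: TP=16, FP=0+2+2+1=5, FN=1+4+3+6=14 → 32/51 = 0.62745
  C: TP=17, FP=1+4+4+6=15, FN=7+2+4+2=15 → 34/64 = 0.53125
  D: TP=14, FP=0+3+4+4=11, FN=6+2+4+4=16 → 28/55 = 0.50909
  E: TP=8, FP=0+6+2+4=12, FN=2+1+6+4=13 → 16/41 = 0.39024
Macro-F1 score = mean = (0.62222 + 0.62745 + 0.53125 + 0.50909 + 0.39024) / 5 = 0.5361

0.5361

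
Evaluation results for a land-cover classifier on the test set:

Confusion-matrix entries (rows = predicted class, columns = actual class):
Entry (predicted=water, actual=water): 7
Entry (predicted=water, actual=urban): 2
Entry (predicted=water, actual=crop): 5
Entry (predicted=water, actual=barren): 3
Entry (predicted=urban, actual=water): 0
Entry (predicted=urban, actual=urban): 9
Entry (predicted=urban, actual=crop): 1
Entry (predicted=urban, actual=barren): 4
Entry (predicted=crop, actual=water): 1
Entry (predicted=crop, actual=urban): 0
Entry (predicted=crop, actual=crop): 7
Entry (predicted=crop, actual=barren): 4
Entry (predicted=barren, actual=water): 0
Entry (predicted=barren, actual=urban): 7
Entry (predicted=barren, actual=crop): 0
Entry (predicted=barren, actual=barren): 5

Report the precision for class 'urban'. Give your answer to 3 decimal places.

0.643

precision = TP/(TP+FP).
urban: TP=9, FP=0+1+4=5 → 9/14 = 0.6429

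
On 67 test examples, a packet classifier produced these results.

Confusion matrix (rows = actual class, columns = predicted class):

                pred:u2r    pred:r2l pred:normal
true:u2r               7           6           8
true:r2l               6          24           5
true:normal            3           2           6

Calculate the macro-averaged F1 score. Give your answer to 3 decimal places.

0.498

Per-class F1 score (2·TP/(2·TP+FP+FN)):
  u2r: TP=7, FP=6+3=9, FN=6+8=14 → 14/37 = 0.3784
  r2l: TP=24, FP=6+2=8, FN=6+5=11 → 48/67 = 0.7164
  normal: TP=6, FP=8+5=13, FN=3+2=5 → 12/30 = 0.4000
Macro-F1 score = mean = (0.3784 + 0.7164 + 0.4000) / 3 = 0.498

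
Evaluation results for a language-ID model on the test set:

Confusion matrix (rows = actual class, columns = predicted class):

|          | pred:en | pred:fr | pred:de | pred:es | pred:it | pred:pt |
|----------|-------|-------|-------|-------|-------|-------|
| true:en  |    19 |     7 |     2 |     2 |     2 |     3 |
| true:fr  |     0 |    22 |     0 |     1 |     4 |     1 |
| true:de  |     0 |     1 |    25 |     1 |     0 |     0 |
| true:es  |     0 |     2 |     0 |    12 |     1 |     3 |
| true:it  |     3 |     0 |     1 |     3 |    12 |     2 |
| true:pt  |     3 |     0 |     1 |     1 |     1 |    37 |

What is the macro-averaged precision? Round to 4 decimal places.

0.7190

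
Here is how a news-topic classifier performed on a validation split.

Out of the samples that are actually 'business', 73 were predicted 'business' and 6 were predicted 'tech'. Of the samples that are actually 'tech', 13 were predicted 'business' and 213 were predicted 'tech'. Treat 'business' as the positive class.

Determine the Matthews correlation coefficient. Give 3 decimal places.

0.844

MCC = (TP·TN − FP·FN) / √((TP+FP)(TP+FN)(TN+FP)(TN+FN))
Numerator = 73·213 − 13·6 = 15471
Denominator = √(86·79·226·219) = √336262236 = 18337.4545
MCC = 15471 / 18337.4545 = 0.844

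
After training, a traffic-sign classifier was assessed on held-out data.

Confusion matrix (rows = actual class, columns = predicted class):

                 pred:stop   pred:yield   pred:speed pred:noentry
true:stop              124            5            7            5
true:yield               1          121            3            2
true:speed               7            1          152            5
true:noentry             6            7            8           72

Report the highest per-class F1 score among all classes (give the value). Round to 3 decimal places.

Per-class F1 score (2·TP/(2·TP+FP+FN)):
  stop: TP=124, FP=1+7+6=14, FN=5+7+5=17 → 248/279 = 0.8889
  yield: TP=121, FP=5+1+7=13, FN=1+3+2=6 → 242/261 = 0.9272
  speed: TP=152, FP=7+3+8=18, FN=7+1+5=13 → 304/335 = 0.9075
  noentry: TP=72, FP=5+2+5=12, FN=6+7+8=21 → 144/177 = 0.8136
Highest is class 'yield' with F1 score = 0.927.

0.927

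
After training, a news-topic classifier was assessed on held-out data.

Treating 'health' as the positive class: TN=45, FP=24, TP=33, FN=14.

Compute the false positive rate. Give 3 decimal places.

FPR = FP/(FP+TN) = 24/(24+45) = 0.348

0.348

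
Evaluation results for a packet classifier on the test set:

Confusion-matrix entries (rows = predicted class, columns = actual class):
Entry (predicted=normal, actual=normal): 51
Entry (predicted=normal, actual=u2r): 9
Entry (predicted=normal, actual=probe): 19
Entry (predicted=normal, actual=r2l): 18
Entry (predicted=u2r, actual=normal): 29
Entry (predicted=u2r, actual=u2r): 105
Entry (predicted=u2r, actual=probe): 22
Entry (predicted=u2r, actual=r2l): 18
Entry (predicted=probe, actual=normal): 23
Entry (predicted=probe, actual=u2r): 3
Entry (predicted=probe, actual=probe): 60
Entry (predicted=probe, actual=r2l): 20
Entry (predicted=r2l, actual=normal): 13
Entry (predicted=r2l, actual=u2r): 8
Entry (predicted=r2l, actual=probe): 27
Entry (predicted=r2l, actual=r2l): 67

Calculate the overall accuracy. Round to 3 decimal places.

0.575

Accuracy = trace / total = (51+105+60+67=283) / 492 = 283/492 = 0.575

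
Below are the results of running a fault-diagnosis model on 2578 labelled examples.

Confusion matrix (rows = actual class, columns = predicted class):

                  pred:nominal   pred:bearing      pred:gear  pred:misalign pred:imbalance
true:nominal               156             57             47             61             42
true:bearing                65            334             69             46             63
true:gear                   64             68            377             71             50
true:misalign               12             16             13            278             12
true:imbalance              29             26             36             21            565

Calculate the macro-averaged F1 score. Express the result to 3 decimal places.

Per-class F1 score (2·TP/(2·TP+FP+FN)):
  nominal: TP=156, FP=65+64+12+29=170, FN=57+47+61+42=207 → 312/689 = 0.4528
  bearing: TP=334, FP=57+68+16+26=167, FN=65+69+46+63=243 → 668/1078 = 0.6197
  gear: TP=377, FP=47+69+13+36=165, FN=64+68+71+50=253 → 754/1172 = 0.6433
  misalign: TP=278, FP=61+46+71+21=199, FN=12+16+13+12=53 → 556/808 = 0.6881
  imbalance: TP=565, FP=42+63+50+12=167, FN=29+26+36+21=112 → 1130/1409 = 0.8020
Macro-F1 score = mean = (0.4528 + 0.6197 + 0.6433 + 0.6881 + 0.8020) / 5 = 0.641

0.641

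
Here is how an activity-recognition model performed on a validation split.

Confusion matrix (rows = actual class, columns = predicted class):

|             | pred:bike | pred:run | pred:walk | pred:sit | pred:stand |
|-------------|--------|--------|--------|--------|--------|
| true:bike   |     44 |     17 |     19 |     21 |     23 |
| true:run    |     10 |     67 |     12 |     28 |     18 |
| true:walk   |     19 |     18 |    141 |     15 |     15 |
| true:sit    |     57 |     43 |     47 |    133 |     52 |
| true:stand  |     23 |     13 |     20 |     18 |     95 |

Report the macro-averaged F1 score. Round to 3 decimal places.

Per-class F1 score (2·TP/(2·TP+FP+FN)):
  bike: TP=44, FP=10+19+57+23=109, FN=17+19+21+23=80 → 88/277 = 0.3177
  run: TP=67, FP=17+18+43+13=91, FN=10+12+28+18=68 → 134/293 = 0.4573
  walk: TP=141, FP=19+12+47+20=98, FN=19+18+15+15=67 → 282/447 = 0.6309
  sit: TP=133, FP=21+28+15+18=82, FN=57+43+47+52=199 → 266/547 = 0.4863
  stand: TP=95, FP=23+18+15+52=108, FN=23+13+20+18=74 → 190/372 = 0.5108
Macro-F1 score = mean = (0.3177 + 0.4573 + 0.6309 + 0.4863 + 0.5108) / 5 = 0.481

0.481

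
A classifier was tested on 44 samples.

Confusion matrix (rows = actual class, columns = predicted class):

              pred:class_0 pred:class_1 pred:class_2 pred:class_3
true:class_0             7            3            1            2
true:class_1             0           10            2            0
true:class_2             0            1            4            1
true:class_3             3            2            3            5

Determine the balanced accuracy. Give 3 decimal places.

Balanced accuracy = mean of per-class recall.
  class_0: recall = 7/13 = 0.5385
  class_1: recall = 10/12 = 0.8333
  class_2: recall = 4/6 = 0.6667
  class_3: recall = 5/13 = 0.3846
Mean = (0.5385 + 0.8333 + 0.6667 + 0.3846) / 4 = 0.606

0.606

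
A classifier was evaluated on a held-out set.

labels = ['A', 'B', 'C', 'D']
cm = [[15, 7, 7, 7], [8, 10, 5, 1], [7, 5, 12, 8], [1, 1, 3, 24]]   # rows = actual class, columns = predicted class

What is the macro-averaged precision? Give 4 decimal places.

0.4908

Per-class precision (TP/(TP+FP)):
  A: TP=15, FP=8+7+1=16 → 15/31 = 0.48387
  B: TP=10, FP=7+5+1=13 → 10/23 = 0.43478
  C: TP=12, FP=7+5+3=15 → 12/27 = 0.44444
  D: TP=24, FP=7+1+8=16 → 24/40 = 0.60000
Macro-precision = mean = (0.48387 + 0.43478 + 0.44444 + 0.60000) / 4 = 0.4908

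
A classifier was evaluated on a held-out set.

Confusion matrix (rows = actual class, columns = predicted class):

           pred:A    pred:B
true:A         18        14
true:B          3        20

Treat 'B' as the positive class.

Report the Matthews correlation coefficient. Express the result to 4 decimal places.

0.4387

MCC = (TP·TN − FP·FN) / √((TP+FP)(TP+FN)(TN+FP)(TN+FN))
Numerator = 20·18 − 14·3 = 318
Denominator = √(34·23·32·21) = √525504 = 724.9165
MCC = 318 / 724.9165 = 0.4387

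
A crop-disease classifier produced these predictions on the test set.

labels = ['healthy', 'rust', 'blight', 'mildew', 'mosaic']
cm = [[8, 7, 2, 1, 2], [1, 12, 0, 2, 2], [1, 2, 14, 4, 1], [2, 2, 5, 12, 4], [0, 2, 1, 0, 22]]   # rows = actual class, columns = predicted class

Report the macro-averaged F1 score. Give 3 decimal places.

0.608

Per-class F1 score (2·TP/(2·TP+FP+FN)):
  healthy: TP=8, FP=1+1+2+0=4, FN=7+2+1+2=12 → 16/32 = 0.5000
  rust: TP=12, FP=7+2+2+2=13, FN=1+0+2+2=5 → 24/42 = 0.5714
  blight: TP=14, FP=2+0+5+1=8, FN=1+2+4+1=8 → 28/44 = 0.6364
  mildew: TP=12, FP=1+2+4+0=7, FN=2+2+5+4=13 → 24/44 = 0.5455
  mosaic: TP=22, FP=2+2+1+4=9, FN=0+2+1+0=3 → 44/56 = 0.7857
Macro-F1 score = mean = (0.5000 + 0.5714 + 0.6364 + 0.5455 + 0.7857) / 5 = 0.608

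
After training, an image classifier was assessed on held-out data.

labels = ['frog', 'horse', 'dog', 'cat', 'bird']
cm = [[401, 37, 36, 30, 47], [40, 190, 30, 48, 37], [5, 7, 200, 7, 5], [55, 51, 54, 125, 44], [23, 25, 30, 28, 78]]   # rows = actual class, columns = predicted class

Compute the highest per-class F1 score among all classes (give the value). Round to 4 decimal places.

0.7460

Per-class F1 score (2·TP/(2·TP+FP+FN)):
  frog: TP=401, FP=40+5+55+23=123, FN=37+36+30+47=150 → 802/1075 = 0.74605
  horse: TP=190, FP=37+7+51+25=120, FN=40+30+48+37=155 → 380/655 = 0.58015
  dog: TP=200, FP=36+30+54+30=150, FN=5+7+7+5=24 → 400/574 = 0.69686
  cat: TP=125, FP=30+48+7+28=113, FN=55+51+54+44=204 → 250/567 = 0.44092
  bird: TP=78, FP=47+37+5+44=133, FN=23+25+30+28=106 → 156/395 = 0.39494
Highest is class 'frog' with F1 score = 0.7460.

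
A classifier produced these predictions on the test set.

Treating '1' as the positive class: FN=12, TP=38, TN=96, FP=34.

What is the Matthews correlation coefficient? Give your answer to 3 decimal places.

MCC = (TP·TN − FP·FN) / √((TP+FP)(TP+FN)(TN+FP)(TN+FN))
Numerator = 38·96 − 34·12 = 3240
Denominator = √(72·50·130·108) = √50544000 = 7109.4304
MCC = 3240 / 7109.4304 = 0.456

0.456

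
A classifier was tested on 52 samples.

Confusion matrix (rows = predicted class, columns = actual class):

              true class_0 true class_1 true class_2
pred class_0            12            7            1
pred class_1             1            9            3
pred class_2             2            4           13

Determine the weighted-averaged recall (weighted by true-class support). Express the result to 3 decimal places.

0.654

Per-class recall (TP/(TP+FN)):
  class_0: TP=12, FN=1+2=3 → 12/15 = 0.8000
  class_1: TP=9, FN=7+4=11 → 9/20 = 0.4500
  class_2: TP=13, FN=1+3=4 → 13/17 = 0.7647
Weighted-recall = Σ (supportᵢ/N)·recallᵢ with N=52: (15/52)·0.8000 + (20/52)·0.4500 + (17/52)·0.7647 = 0.654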